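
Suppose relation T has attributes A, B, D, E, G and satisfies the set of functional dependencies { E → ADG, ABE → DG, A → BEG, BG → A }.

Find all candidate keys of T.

{A}⁺: A→BEG adds B, E, G; E→ADG adds D → {A, B, D, E, G}.
{E}⁺: E→ADG adds A, D, G; A→BEG adds B → {A, B, D, E, G}.
{B, G}⁺: BG→A adds A; A→BEG adds E; E→ADG adds D → {A, B, D, E, G}. Minimal: {G}⁺ = {G}; {B}⁺ = {B} — none reach the full schema.

(A), (E), (B, G)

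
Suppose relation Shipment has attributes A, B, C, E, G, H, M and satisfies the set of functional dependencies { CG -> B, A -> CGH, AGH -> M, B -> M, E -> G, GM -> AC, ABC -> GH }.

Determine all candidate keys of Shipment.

Attribute E never appears on the right-hand side of any dependency, so E must belong to every candidate key.
{E}⁺ = {E, G}, which is not all of the schema, so we must add further attributes.
{A, E}⁺: A→CGH adds C, G, H; AGH→M adds M; CG→B adds B → {A, B, C, E, G, H, M}. Minimal: {E}⁺ = {E, G}; {A}⁺ = {A, B, C, G, H, M} — none reach the full schema.
{B, E}⁺: B→M adds M; E→G adds G; GM→AC adds A, C; ABC→GH adds H → {A, B, C, E, G, H, M}. Minimal: {E}⁺ = {E, G}; {B}⁺ = {B, M} — none reach the full schema.
{C, E}⁺: E→G adds G; CG→B adds B; B→M adds M; GM→AC adds A; ABC→GH adds H → {A, B, C, E, G, H, M}. Minimal: {E}⁺ = {E, G}; {C}⁺ = {C} — none reach the full schema.
{E, M}⁺: E→G adds G; GM→AC adds A, C; CG→B adds B; A→CGH adds H → {A, B, C, E, G, H, M}. Minimal: {M}⁺ = {M}; {E}⁺ = {E, G} — none reach the full schema.

{A, E}, {B, E}, {C, E}, {E, M}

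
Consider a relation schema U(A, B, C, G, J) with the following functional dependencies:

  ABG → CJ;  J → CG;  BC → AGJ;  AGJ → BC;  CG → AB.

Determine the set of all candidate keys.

J; BC; CG; ABG

{J}⁺: J→CG adds C, G; CG→AB adds A, B → {A, B, C, G, J}.
{B, C}⁺: BC→AGJ adds A, G, J → {A, B, C, G, J}. Minimal: {C}⁺ = {C}; {B}⁺ = {B} — none reach the full schema.
{C, G}⁺: CG→AB adds A, B; ABG→CJ adds J → {A, B, C, G, J}. Minimal: {G}⁺ = {G}; {C}⁺ = {C} — none reach the full schema.
{A, B, G}⁺: ABG→CJ adds C, J → {A, B, C, G, J}. Minimal: {B, G}⁺ = {B, G}; {A, G}⁺ = {A, G}; {A, B}⁺ = {A, B} — none reach the full schema.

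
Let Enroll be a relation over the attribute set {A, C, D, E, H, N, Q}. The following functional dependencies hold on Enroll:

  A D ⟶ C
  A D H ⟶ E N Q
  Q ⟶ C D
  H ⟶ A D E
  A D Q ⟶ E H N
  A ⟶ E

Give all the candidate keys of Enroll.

{H}⁺: H→ADE adds A, D, E; AD→C adds C; ADH→ENQ adds N, Q → {A, C, D, E, H, N, Q}.
{A, Q}⁺: Q→CD adds C, D; ADQ→EHN adds E, H, N → {A, C, D, E, H, N, Q}.
Any other superkey contains one of these as a subset, so there are no further candidate keys.

(H), (A, Q)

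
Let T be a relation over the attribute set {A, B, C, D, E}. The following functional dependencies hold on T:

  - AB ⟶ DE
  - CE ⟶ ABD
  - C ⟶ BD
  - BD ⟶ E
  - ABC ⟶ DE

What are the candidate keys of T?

Attribute C never appears on the right-hand side of any dependency, so C must belong to every candidate key.
{C}⁺ = {A, B, C, D, E}, which is all of the schema, so {C} is the only candidate key.

C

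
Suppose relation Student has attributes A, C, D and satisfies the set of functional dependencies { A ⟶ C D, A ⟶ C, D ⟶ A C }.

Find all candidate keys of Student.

{A}, {D}

{A}⁺: A→CD adds C, D → {A, C, D}.
{D}⁺: D→AC adds A, C → {A, C, D}.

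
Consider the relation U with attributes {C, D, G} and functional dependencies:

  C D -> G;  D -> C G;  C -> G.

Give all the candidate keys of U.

{D}⁺: D→CG adds C, G → {C, D, G}.

D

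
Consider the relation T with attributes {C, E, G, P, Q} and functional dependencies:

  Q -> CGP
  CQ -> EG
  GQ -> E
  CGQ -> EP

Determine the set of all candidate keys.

Attribute Q never appears on the right-hand side of any dependency, so Q must belong to every candidate key.
{Q}⁺ = {C, E, G, P, Q}, which is all of the schema, so {Q} is the only candidate key.

{Q}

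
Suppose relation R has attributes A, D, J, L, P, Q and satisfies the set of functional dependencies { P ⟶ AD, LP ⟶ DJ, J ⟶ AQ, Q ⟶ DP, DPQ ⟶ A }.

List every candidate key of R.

Attribute L never appears on the right-hand side of any dependency, so L must belong to every candidate key.
{L}⁺ = {L}, which is not all of the schema, so we must add further attributes.
{J, L}⁺: J→AQ adds A, Q; Q→DP adds D, P → {A, D, J, L, P, Q}. Minimal: {L}⁺ = {L}; {J}⁺ = {A, D, J, P, Q} — none reach the full schema.
{L, P}⁺: P→AD adds A, D; LP→DJ adds J; J→AQ adds Q → {A, D, J, L, P, Q}. Minimal: {P}⁺ = {A, D, P}; {L}⁺ = {L} — none reach the full schema.
{L, Q}⁺: Q→DP adds D, P; DPQ→A adds A; LP→DJ adds J → {A, D, J, L, P, Q}. Minimal: {Q}⁺ = {A, D, P, Q}; {L}⁺ = {L} — none reach the full schema.

{J, L}, {L, P}, {L, Q}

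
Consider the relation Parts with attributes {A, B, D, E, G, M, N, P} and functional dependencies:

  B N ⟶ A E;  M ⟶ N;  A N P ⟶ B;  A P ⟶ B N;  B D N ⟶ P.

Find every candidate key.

Attributes D, G, M never appear on any right-hand side, so every candidate key must contain {D, G, M}.
{D, G, M}⁺ = {D, G, M, N}, which is not all of the schema, so we must add further attributes.
{B, D, G, M}⁺: M→N adds N; BDN→P adds P; BN→AE adds A, E → {A, B, D, E, G, M, N, P}. Minimal: {D, G, M}⁺ = {D, G, M, N}; {B, G, M}⁺ = {A, B, E, G, M, N}; {B, D, M}⁺ = {A, B, D, E, M, N, P}; … — none reach the full schema.
{A, D, G, M, P}⁺: M→N adds N; ANP→B adds B; BN→AE adds E → {A, B, D, E, G, M, N, P}. Minimal: {D, G, M, P}⁺ = {D, G, M, N, P}; {A, G, M, P}⁺ = {A, B, E, G, M, N, P}; {A, D, M, P}⁺ = {A, B, D, E, M, N, P}; … — none reach the full schema.

{B, D, G, M}, {A, D, G, M, P}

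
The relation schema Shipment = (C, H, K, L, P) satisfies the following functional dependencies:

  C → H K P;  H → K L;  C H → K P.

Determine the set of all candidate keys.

{C}

{C}⁺: C→HKP adds H, K, P; H→KL adds L → {C, H, K, L, P}.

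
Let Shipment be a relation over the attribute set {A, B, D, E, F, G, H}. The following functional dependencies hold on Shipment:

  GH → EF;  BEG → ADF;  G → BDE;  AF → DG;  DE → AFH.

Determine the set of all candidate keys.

{G}⁺: G→BDE adds B, D, E; DE→AFH adds A, F, H → {A, B, D, E, F, G, H}.
{A, F}⁺: AF→DG adds D, G; G→BDE adds B, E; DE→AFH adds H → {A, B, D, E, F, G, H}. Minimal: {F}⁺ = {F}; {A}⁺ = {A} — none reach the full schema.
{D, E}⁺: DE→AFH adds A, F, H; AF→DG adds G; G→BDE adds B → {A, B, D, E, F, G, H}. Minimal: {E}⁺ = {E}; {D}⁺ = {D} — none reach the full schema.

{G}, {A, F}, {D, E}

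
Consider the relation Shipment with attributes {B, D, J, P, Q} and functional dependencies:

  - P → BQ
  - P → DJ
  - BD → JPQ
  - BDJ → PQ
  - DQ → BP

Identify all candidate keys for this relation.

{P}; {B, D}; {D, Q}

{P}⁺: P→BQ adds B, Q; P→DJ adds D, J → {B, D, J, P, Q}.
{B, D}⁺: BD→JPQ adds J, P, Q → {B, D, J, P, Q}. Minimal: {D}⁺ = {D}; {B}⁺ = {B} — none reach the full schema.
{D, Q}⁺: DQ→BP adds B, P; P→DJ adds J → {B, D, J, P, Q}. Minimal: {Q}⁺ = {Q}; {D}⁺ = {D} — none reach the full schema.
Any other superkey contains one of these as a subset, so there are no further candidate keys.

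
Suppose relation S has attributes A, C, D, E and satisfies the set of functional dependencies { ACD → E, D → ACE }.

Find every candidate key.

Attribute D never appears on the right-hand side of any dependency, so D must belong to every candidate key.
{D}⁺ = {A, C, D, E}, which is all of the schema, so {D} is the only candidate key.

D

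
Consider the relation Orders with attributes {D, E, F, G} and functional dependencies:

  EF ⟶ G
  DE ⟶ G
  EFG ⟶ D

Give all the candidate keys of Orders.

EF

{E, F}⁺: EF→G adds G; EFG→D adds D → {D, E, F, G}. Minimal: {F}⁺ = {F}; {E}⁺ = {E} — none reach the full schema.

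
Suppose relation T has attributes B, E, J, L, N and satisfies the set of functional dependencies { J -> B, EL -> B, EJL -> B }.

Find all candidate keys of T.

{E, J, L, N}

Attributes E, J, L, N never appear on any right-hand side, so every candidate key must contain {E, J, L, N}.
{E, J, L, N}⁺ = {B, E, J, L, N}, which is all of the schema, so {E, J, L, N} is the only candidate key.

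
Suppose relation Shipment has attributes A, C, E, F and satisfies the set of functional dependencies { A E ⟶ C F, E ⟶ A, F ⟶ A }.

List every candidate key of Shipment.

Attribute E never appears on the right-hand side of any dependency, so E must belong to every candidate key.
{E}⁺ = {A, C, E, F}, which is all of the schema, so {E} is the only candidate key.

{E}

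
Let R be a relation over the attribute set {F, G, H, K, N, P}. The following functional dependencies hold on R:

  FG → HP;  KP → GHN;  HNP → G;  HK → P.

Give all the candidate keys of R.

FGK, FHK, FKP

{F, G, K}⁺: FG→HP adds H, P; KP→GHN adds N → {F, G, H, K, N, P}. Minimal: {G, K}⁺ = {G, K}; {F, K}⁺ = {F, K}; {F, G}⁺ = {F, G, H, P} — none reach the full schema.
{F, H, K}⁺: HK→P adds P; KP→GHN adds G, N → {F, G, H, K, N, P}. Minimal: {H, K}⁺ = {G, H, K, N, P}; {F, K}⁺ = {F, K}; {F, H}⁺ = {F, H} — none reach the full schema.
{F, K, P}⁺: KP→GHN adds G, H, N → {F, G, H, K, N, P}. Minimal: {K, P}⁺ = {G, H, K, N, P}; {F, P}⁺ = {F, P}; {F, K}⁺ = {F, K} — none reach the full schema.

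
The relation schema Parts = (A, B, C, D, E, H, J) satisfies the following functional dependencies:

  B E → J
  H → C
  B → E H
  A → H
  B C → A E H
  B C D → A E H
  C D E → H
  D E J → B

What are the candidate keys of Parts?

(B, D); (D, E, J)

{B, D}⁺: B→EH adds E, H; BE→J adds J; H→C adds C; BC→AEH adds A → {A, B, C, D, E, H, J}.
{D, E, J}⁺: DEJ→B adds B; B→EH adds H; H→C adds C; BC→AEH adds A → {A, B, C, D, E, H, J}.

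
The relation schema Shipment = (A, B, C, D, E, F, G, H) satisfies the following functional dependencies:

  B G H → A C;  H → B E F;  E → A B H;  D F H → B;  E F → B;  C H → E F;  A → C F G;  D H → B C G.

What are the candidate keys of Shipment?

Attribute D never appears on the right-hand side of any dependency, so D must belong to every candidate key.
{D}⁺ = {D}, which is not all of the schema, so we must add further attributes.
{D, E}⁺: E→ABH adds A, B, H; A→CFG adds C, F, G → {A, B, C, D, E, F, G, H}. Minimal: {E}⁺ = {A, B, C, E, F, G, H}; {D}⁺ = {D} — none reach the full schema.
{D, H}⁺: H→BEF adds B, E, F; E→ABH adds A; A→CFG adds C, G → {A, B, C, D, E, F, G, H}. Minimal: {H}⁺ = {A, B, C, E, F, G, H}; {D}⁺ = {D} — none reach the full schema.

DE, DH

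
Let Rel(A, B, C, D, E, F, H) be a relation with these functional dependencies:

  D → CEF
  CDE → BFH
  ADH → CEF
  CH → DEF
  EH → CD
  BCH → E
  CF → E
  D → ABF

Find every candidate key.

{D}; {C, H}; {E, H}

{D}⁺: D→CEF adds C, E, F; CDE→BFH adds B, H; D→ABF adds A → {A, B, C, D, E, F, H}.
{C, H}⁺: CH→DEF adds D, E, F; D→ABF adds A, B → {A, B, C, D, E, F, H}.
{E, H}⁺: EH→CD adds C, D; D→ABF adds A, B, F → {A, B, C, D, E, F, H}.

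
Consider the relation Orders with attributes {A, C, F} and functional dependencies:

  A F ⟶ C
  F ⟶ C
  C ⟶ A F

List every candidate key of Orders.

{C}⁺: C→AF adds A, F → {A, C, F}.
{F}⁺: F→C adds C; C→AF adds A → {A, C, F}.

C, F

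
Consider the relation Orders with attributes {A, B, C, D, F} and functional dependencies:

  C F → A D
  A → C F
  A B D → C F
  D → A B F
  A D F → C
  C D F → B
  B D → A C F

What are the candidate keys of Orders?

{A}⁺: A→CF adds C, F; CF→AD adds D; D→ABF adds B → {A, B, C, D, F}.
{D}⁺: D→ABF adds A, B, F; ADF→C adds C → {A, B, C, D, F}.
{C, F}⁺: CF→AD adds A, D; D→ABF adds B → {A, B, C, D, F}. Minimal: {F}⁺ = {F}; {C}⁺ = {C} — none reach the full schema.
Any other superkey contains one of these as a subset, so there are no further candidate keys.

{A}, {D}, {C, F}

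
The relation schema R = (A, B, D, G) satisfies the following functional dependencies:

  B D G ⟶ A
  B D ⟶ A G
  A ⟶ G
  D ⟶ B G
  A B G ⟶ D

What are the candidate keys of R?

D, AB

{D}⁺: D→BG adds B, G; BDG→A adds A → {A, B, D, G}.
{A, B}⁺: A→G adds G; ABG→D adds D → {A, B, D, G}. Minimal: {B}⁺ = {B}; {A}⁺ = {A, G} — none reach the full schema.
Any other superkey contains one of these as a subset, so there are no further candidate keys.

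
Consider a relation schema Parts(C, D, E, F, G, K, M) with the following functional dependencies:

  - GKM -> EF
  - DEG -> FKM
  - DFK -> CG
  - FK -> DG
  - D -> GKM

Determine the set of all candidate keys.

(D); (F, K); (G, K, M)

{D}⁺: D→GKM adds G, K, M; GKM→EF adds E, F; DFK→CG adds C → {C, D, E, F, G, K, M}.
{F, K}⁺: FK→DG adds D, G; D→GKM adds M; GKM→EF adds E; DFK→CG adds C → {C, D, E, F, G, K, M}. Minimal: {K}⁺ = {K}; {F}⁺ = {F} — none reach the full schema.
{G, K, M}⁺: GKM→EF adds E, F; FK→DG adds D; DFK→CG adds C → {C, D, E, F, G, K, M}. Minimal: {K, M}⁺ = {K, M}; {G, M}⁺ = {G, M}; {G, K}⁺ = {G, K} — none reach the full schema.
Any other superkey contains one of these as a subset, so there are no further candidate keys.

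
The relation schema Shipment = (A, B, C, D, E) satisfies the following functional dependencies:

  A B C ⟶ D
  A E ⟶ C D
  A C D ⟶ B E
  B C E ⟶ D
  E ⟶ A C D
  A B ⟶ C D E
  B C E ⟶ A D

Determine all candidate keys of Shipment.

{E}⁺: E→ACD adds A, C, D; ACD→BE adds B → {A, B, C, D, E}.
{A, B}⁺: AB→CDE adds C, D, E → {A, B, C, D, E}.
{A, C, D}⁺: ACD→BE adds B, E → {A, B, C, D, E}.
Any other superkey contains one of these as a subset, so there are no further candidate keys.

{E}, {A, B}, {A, C, D}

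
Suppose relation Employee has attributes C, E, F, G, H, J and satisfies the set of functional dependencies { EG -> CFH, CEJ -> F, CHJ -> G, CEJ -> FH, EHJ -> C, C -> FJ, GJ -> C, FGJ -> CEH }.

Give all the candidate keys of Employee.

CE, CG, CH, EG, GJ, EHJ

{C, E}⁺: C→FJ adds F, J; CEJ→FH adds H; CHJ→G adds G → {C, E, F, G, H, J}. Minimal: {E}⁺ = {E}; {C}⁺ = {C, F, J} — none reach the full schema.
{C, G}⁺: C→FJ adds F, J; FGJ→CEH adds E, H → {C, E, F, G, H, J}. Minimal: {G}⁺ = {G}; {C}⁺ = {C, F, J} — none reach the full schema.
{C, H}⁺: C→FJ adds F, J; CHJ→G adds G; FGJ→CEH adds E → {C, E, F, G, H, J}. Minimal: {H}⁺ = {H}; {C}⁺ = {C, F, J} — none reach the full schema.
{E, G}⁺: EG→CFH adds C, F, H; C→FJ adds J → {C, E, F, G, H, J}. Minimal: {G}⁺ = {G}; {E}⁺ = {E} — none reach the full schema.
{G, J}⁺: GJ→C adds C; C→FJ adds F; FGJ→CEH adds E, H → {C, E, F, G, H, J}. Minimal: {J}⁺ = {J}; {G}⁺ = {G} — none reach the full schema.
{E, H, J}⁺: EHJ→C adds C; C→FJ adds F; CHJ→G adds G → {C, E, F, G, H, J}. Minimal: {H, J}⁺ = {H, J}; {E, J}⁺ = {E, J}; {E, H}⁺ = {E, H} — none reach the full schema.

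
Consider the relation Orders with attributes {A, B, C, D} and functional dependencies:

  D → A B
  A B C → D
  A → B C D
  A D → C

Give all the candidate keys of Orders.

{A}; {D}

{A}⁺: A→BCD adds B, C, D → {A, B, C, D}.
{D}⁺: D→AB adds A, B; A→BCD adds C → {A, B, C, D}.
Any other superkey contains one of these as a subset, so there are no further candidate keys.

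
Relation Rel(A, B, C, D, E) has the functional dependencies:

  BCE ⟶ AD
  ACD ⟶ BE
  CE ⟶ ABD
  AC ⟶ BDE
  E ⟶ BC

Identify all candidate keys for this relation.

{E}⁺: E→BC adds B, C; BCE→AD adds A, D → {A, B, C, D, E}.
{A, C}⁺: AC→BDE adds B, D, E → {A, B, C, D, E}. Minimal: {C}⁺ = {C}; {A}⁺ = {A} — none reach the full schema.

(E), (A, C)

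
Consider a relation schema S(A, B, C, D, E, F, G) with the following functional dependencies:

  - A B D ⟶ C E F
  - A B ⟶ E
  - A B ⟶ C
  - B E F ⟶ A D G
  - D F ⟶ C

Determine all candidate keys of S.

Attribute B never appears on the right-hand side of any dependency, so B must belong to every candidate key.
{B}⁺ = {B}, which is not all of the schema, so we must add further attributes.
{A, B, D}⁺: ABD→CEF adds C, E, F; BEF→ADG adds G → {A, B, C, D, E, F, G}.
{A, B, F}⁺: AB→E adds E; AB→C adds C; BEF→ADG adds D, G → {A, B, C, D, E, F, G}.
{B, E, F}⁺: BEF→ADG adds A, D, G; DF→C adds C → {A, B, C, D, E, F, G}.

{A, B, D}, {A, B, F}, {B, E, F}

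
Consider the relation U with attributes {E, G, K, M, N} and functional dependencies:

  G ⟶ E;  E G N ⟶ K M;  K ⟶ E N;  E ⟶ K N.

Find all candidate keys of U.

G

Attribute G never appears on the right-hand side of any dependency, so G must belong to every candidate key.
{G}⁺ = {E, G, K, M, N}, which is all of the schema, so {G} is the only candidate key.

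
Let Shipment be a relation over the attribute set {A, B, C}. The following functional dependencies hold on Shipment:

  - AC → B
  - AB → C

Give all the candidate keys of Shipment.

Attribute A never appears on the right-hand side of any dependency, so A must belong to every candidate key.
{A}⁺ = {A}, which is not all of the schema, so we must add further attributes.
{A, B}⁺: AB→C adds C → {A, B, C}.
{A, C}⁺: AC→B adds B → {A, B, C}.

AB, AC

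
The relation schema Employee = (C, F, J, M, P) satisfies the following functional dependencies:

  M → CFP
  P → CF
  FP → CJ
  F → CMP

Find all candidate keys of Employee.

{F}⁺: F→CMP adds C, M, P; FP→CJ adds J → {C, F, J, M, P}.
{M}⁺: M→CFP adds C, F, P; FP→CJ adds J → {C, F, J, M, P}.
{P}⁺: P→CF adds C, F; FP→CJ adds J; F→CMP adds M → {C, F, J, M, P}.
Any other superkey contains one of these as a subset, so there are no further candidate keys.

{F}, {M}, {P}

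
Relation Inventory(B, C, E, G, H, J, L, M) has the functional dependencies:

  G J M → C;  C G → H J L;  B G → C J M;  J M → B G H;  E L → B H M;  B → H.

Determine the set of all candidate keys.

Attribute E never appears on the right-hand side of any dependency, so E must belong to every candidate key.
{E}⁺ = {E}, which is not all of the schema, so we must add further attributes.
{B, E, G}⁺: BG→CJM adds C, J, M; JM→BGH adds H; CG→HJL adds L → {B, C, E, G, H, J, L, M}. Minimal: {E, G}⁺ = {E, G}; {B, G}⁺ = {B, C, G, H, J, L, M}; {B, E}⁺ = {B, E, H} — none reach the full schema.
{C, E, G}⁺: CG→HJL adds H, J, L; EL→BHM adds B, M → {B, C, E, G, H, J, L, M}. Minimal: {E, G}⁺ = {E, G}; {C, G}⁺ = {C, G, H, J, L}; {C, E}⁺ = {C, E} — none reach the full schema.
{E, G, L}⁺: EL→BHM adds B, H, M; BG→CJM adds C, J → {B, C, E, G, H, J, L, M}. Minimal: {G, L}⁺ = {G, L}; {E, L}⁺ = {B, E, H, L, M}; {E, G}⁺ = {E, G} — none reach the full schema.
{E, J, L}⁺: EL→BHM adds B, H, M; JM→BGH adds G; GJM→C adds C → {B, C, E, G, H, J, L, M}. Minimal: {J, L}⁺ = {J, L}; {E, L}⁺ = {B, E, H, L, M}; {E, J}⁺ = {E, J} — none reach the full schema.
{E, J, M}⁺: JM→BGH adds B, G, H; GJM→C adds C; CG→HJL adds L → {B, C, E, G, H, J, L, M}. Minimal: {J, M}⁺ = {B, C, G, H, J, L, M}; {E, M}⁺ = {E, M}; {E, J}⁺ = {E, J} — none reach the full schema.

(B, E, G), (C, E, G), (E, G, L), (E, J, L), (E, J, M)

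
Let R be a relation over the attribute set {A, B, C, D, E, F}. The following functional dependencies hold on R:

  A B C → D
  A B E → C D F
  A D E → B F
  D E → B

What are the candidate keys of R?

Attributes A, E never appear on any right-hand side, so every candidate key must contain {A, E}.
{A, E}⁺ = {A, E}, which is not all of the schema, so we must add further attributes.
{A, B, E}⁺: ABE→CDF adds C, D, F → {A, B, C, D, E, F}. Minimal: {B, E}⁺ = {B, E}; {A, E}⁺ = {A, E}; {A, B}⁺ = {A, B} — none reach the full schema.
{A, D, E}⁺: ADE→BF adds B, F; ABE→CDF adds C → {A, B, C, D, E, F}. Minimal: {D, E}⁺ = {B, D, E}; {A, E}⁺ = {A, E}; {A, D}⁺ = {A, D} — none reach the full schema.

{A, B, E}; {A, D, E}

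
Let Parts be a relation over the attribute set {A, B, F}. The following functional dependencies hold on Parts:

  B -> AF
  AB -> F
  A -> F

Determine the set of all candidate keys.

{B}⁺: B→AF adds A, F → {A, B, F}.
No other minimal superkey exists.

B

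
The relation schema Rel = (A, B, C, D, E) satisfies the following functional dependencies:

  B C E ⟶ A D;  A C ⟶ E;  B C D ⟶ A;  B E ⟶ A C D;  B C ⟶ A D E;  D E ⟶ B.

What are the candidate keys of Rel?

{B, C}⁺: BC→ADE adds A, D, E → {A, B, C, D, E}. Minimal: {C}⁺ = {C}; {B}⁺ = {B} — none reach the full schema.
{B, E}⁺: BE→ACD adds A, C, D → {A, B, C, D, E}. Minimal: {E}⁺ = {E}; {B}⁺ = {B} — none reach the full schema.
{D, E}⁺: DE→B adds B; BE→ACD adds A, C → {A, B, C, D, E}. Minimal: {E}⁺ = {E}; {D}⁺ = {D} — none reach the full schema.
{A, C, D}⁺: AC→E adds E; DE→B adds B → {A, B, C, D, E}. Minimal: {C, D}⁺ = {C, D}; {A, D}⁺ = {A, D}; {A, C}⁺ = {A, C, E} — none reach the full schema.
Any other superkey contains one of these as a subset, so there are no further candidate keys.

(B, C); (B, E); (D, E); (A, C, D)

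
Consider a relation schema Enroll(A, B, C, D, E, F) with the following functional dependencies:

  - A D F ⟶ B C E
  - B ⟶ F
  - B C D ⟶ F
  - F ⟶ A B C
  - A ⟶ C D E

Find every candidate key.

{B}, {F}

{B}⁺: B→F adds F; F→ABC adds A, C; A→CDE adds D, E → {A, B, C, D, E, F}.
{F}⁺: F→ABC adds A, B, C; A→CDE adds D, E → {A, B, C, D, E, F}.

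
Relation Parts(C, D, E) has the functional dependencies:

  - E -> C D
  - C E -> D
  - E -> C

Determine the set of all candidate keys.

{E}

Attribute E never appears on the right-hand side of any dependency, so E must belong to every candidate key.
{E}⁺ = {C, D, E}, which is all of the schema, so {E} is the only candidate key.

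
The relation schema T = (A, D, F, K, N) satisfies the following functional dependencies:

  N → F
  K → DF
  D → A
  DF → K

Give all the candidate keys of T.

DN; KN

Attribute N never appears on the right-hand side of any dependency, so N must belong to every candidate key.
{N}⁺ = {F, N}, which is not all of the schema, so we must add further attributes.
{D, N}⁺: N→F adds F; D→A adds A; DF→K adds K → {A, D, F, K, N}.
{K, N}⁺: N→F adds F; K→DF adds D; D→A adds A → {A, D, F, K, N}.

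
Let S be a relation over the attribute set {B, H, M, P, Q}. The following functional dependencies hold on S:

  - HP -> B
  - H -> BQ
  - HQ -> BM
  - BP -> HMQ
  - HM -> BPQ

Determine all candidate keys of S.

{H}⁺: H→BQ adds B, Q; HQ→BM adds M; HM→BPQ adds P → {B, H, M, P, Q}.
{B, P}⁺: BP→HMQ adds H, M, Q → {B, H, M, P, Q}. Minimal: {P}⁺ = {P}; {B}⁺ = {B} — none reach the full schema.

(H), (B, P)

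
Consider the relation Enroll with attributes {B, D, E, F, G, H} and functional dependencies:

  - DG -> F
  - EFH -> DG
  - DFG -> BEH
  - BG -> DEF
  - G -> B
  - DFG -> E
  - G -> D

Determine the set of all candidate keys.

{G}⁺: G→B adds B; G→D adds D; DG→F adds F; DFG→BEH adds E, H → {B, D, E, F, G, H}.
{E, F, H}⁺: EFH→DG adds D, G; DFG→BEH adds B → {B, D, E, F, G, H}. Minimal: {F, H}⁺ = {F, H}; {E, H}⁺ = {E, H}; {E, F}⁺ = {E, F} — none reach the full schema.
Any other superkey contains one of these as a subset, so there are no further candidate keys.

G, EFH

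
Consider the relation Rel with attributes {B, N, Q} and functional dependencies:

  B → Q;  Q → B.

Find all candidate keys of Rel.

BN, NQ

{B, N}⁺: B→Q adds Q → {B, N, Q}.
{N, Q}⁺: Q→B adds B → {B, N, Q}.
Any other superkey contains one of these as a subset, so there are no further candidate keys.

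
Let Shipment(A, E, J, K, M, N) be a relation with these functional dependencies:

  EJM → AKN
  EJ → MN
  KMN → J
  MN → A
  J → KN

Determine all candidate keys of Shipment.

Attribute E never appears on the right-hand side of any dependency, so E must belong to every candidate key.
{E}⁺ = {E}, which is not all of the schema, so we must add further attributes.
{E, J}⁺: EJ→MN adds M, N; MN→A adds A; J→KN adds K → {A, E, J, K, M, N}. Minimal: {J}⁺ = {J, K, N}; {E}⁺ = {E} — none reach the full schema.
{E, K, M, N}⁺: KMN→J adds J; MN→A adds A → {A, E, J, K, M, N}. Minimal: {K, M, N}⁺ = {A, J, K, M, N}; {E, M, N}⁺ = {A, E, M, N}; {E, K, N}⁺ = {E, K, N}; … — none reach the full schema.
Any other superkey contains one of these as a subset, so there are no further candidate keys.

{E, J}, {E, K, M, N}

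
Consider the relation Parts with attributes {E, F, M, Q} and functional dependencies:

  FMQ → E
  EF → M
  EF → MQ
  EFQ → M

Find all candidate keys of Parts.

(E, F); (F, M, Q)

Attribute F never appears on the right-hand side of any dependency, so F must belong to every candidate key.
{F}⁺ = {F}, which is not all of the schema, so we must add further attributes.
{E, F}⁺: EF→M adds M; EF→MQ adds Q → {E, F, M, Q}.
{F, M, Q}⁺: FMQ→E adds E → {E, F, M, Q}.
Any other superkey contains one of these as a subset, so there are no further candidate keys.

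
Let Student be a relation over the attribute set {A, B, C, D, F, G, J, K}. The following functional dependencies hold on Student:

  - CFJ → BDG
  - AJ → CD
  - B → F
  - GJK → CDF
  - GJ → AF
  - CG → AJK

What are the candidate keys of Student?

{C, G}⁺: CG→AJK adds A, J, K; AJ→CD adds D; GJK→CDF adds F; CFJ→BDG adds B → {A, B, C, D, F, G, J, K}. Minimal: {G}⁺ = {G}; {C}⁺ = {C} — none reach the full schema.
{G, J}⁺: GJ→AF adds A, F; AJ→CD adds C, D; CG→AJK adds K; CFJ→BDG adds B → {A, B, C, D, F, G, J, K}. Minimal: {J}⁺ = {J}; {G}⁺ = {G} — none reach the full schema.
{A, B, J}⁺: AJ→CD adds C, D; B→F adds F; CFJ→BDG adds G; CG→AJK adds K → {A, B, C, D, F, G, J, K}. Minimal: {B, J}⁺ = {B, F, J}; {A, J}⁺ = {A, C, D, J}; {A, B}⁺ = {A, B, F} — none reach the full schema.
{A, F, J}⁺: AJ→CD adds C, D; CFJ→BDG adds B, G; CG→AJK adds K → {A, B, C, D, F, G, J, K}. Minimal: {F, J}⁺ = {F, J}; {A, J}⁺ = {A, C, D, J}; {A, F}⁺ = {A, F} — none reach the full schema.
{B, C, J}⁺: B→F adds F; CFJ→BDG adds D, G; GJ→AF adds A; CG→AJK adds K → {A, B, C, D, F, G, J, K}. Minimal: {C, J}⁺ = {C, J}; {B, J}⁺ = {B, F, J}; {B, C}⁺ = {B, C, F} — none reach the full schema.
{C, F, J}⁺: CFJ→BDG adds B, D, G; GJ→AF adds A; CG→AJK adds K → {A, B, C, D, F, G, J, K}. Minimal: {F, J}⁺ = {F, J}; {C, J}⁺ = {C, J}; {C, F}⁺ = {C, F} — none reach the full schema.
Any other superkey contains one of these as a subset, so there are no further candidate keys.

{C, G}; {G, J}; {A, B, J}; {A, F, J}; {B, C, J}; {C, F, J}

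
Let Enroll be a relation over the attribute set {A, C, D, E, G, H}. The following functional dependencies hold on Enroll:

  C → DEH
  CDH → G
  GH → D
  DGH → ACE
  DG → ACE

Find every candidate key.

{C}, {D, G}, {G, H}

{C}⁺: C→DEH adds D, E, H; CDH→G adds G; DGH→ACE adds A → {A, C, D, E, G, H}.
{D, G}⁺: DG→ACE adds A, C, E; C→DEH adds H → {A, C, D, E, G, H}.
{G, H}⁺: GH→D adds D; DGH→ACE adds A, C, E → {A, C, D, E, G, H}.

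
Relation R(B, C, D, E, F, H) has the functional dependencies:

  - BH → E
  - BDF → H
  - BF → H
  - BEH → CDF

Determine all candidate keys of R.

Attribute B never appears on the right-hand side of any dependency, so B must belong to every candidate key.
{B}⁺ = {B}, which is not all of the schema, so we must add further attributes.
{B, F}⁺: BF→H adds H; BH→E adds E; BEH→CDF adds C, D → {B, C, D, E, F, H}.
{B, H}⁺: BH→E adds E; BEH→CDF adds C, D, F → {B, C, D, E, F, H}.

{B, F}, {B, H}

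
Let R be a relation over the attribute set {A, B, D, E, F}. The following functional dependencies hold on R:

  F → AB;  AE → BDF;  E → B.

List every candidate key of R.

{A, E}, {E, F}

Attribute E never appears on the right-hand side of any dependency, so E must belong to every candidate key.
{E}⁺ = {B, E}, which is not all of the schema, so we must add further attributes.
{A, E}⁺: AE→BDF adds B, D, F → {A, B, D, E, F}. Minimal: {E}⁺ = {B, E}; {A}⁺ = {A} — none reach the full schema.
{E, F}⁺: F→AB adds A, B; AE→BDF adds D → {A, B, D, E, F}. Minimal: {F}⁺ = {A, B, F}; {E}⁺ = {B, E} — none reach the full schema.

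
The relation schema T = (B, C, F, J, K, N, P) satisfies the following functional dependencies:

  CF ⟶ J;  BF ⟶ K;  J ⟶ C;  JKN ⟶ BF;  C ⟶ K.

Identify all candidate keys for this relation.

{J, N, P}; {C, F, N, P}

Attributes N, P never appear on any right-hand side, so every candidate key must contain {N, P}.
{N, P}⁺ = {N, P}, which is not all of the schema, so we must add further attributes.
{J, N, P}⁺: J→C adds C; C→K adds K; JKN→BF adds B, F → {B, C, F, J, K, N, P}. Minimal: {N, P}⁺ = {N, P}; {J, P}⁺ = {C, J, K, P}; {J, N}⁺ = {B, C, F, J, K, N} — none reach the full schema.
{C, F, N, P}⁺: CF→J adds J; C→K adds K; JKN→BF adds B → {B, C, F, J, K, N, P}. Minimal: {F, N, P}⁺ = {F, N, P}; {C, N, P}⁺ = {C, K, N, P}; {C, F, P}⁺ = {C, F, J, K, P}; … — none reach the full schema.
Any other superkey contains one of these as a subset, so there are no further candidate keys.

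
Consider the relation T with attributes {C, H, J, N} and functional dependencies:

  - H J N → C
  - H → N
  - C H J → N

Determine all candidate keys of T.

Attributes H, J never appear on any right-hand side, so every candidate key must contain {H, J}.
{H, J}⁺ = {C, H, J, N}, which is all of the schema, so {H, J} is the only candidate key.

HJ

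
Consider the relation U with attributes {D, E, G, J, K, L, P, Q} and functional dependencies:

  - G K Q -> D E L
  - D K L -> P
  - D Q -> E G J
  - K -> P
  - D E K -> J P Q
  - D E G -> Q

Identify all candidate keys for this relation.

(D, E, K), (D, K, Q), (G, K, Q)

{D, E, K}⁺: K→P adds P; DEK→JPQ adds J, Q; DQ→EGJ adds G; GKQ→DEL adds L → {D, E, G, J, K, L, P, Q}. Minimal: {E, K}⁺ = {E, K, P}; {D, K}⁺ = {D, K, P}; {D, E}⁺ = {D, E} — none reach the full schema.
{D, K, Q}⁺: DQ→EGJ adds E, G, J; K→P adds P; GKQ→DEL adds L → {D, E, G, J, K, L, P, Q}. Minimal: {K, Q}⁺ = {K, P, Q}; {D, Q}⁺ = {D, E, G, J, Q}; {D, K}⁺ = {D, K, P} — none reach the full schema.
{G, K, Q}⁺: GKQ→DEL adds D, E, L; DKL→P adds P; DQ→EGJ adds J → {D, E, G, J, K, L, P, Q}. Minimal: {K, Q}⁺ = {K, P, Q}; {G, Q}⁺ = {G, Q}; {G, K}⁺ = {G, K, P} — none reach the full schema.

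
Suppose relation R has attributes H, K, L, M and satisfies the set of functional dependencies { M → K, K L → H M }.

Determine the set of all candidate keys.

Attribute L never appears on the right-hand side of any dependency, so L must belong to every candidate key.
{L}⁺ = {L}, which is not all of the schema, so we must add further attributes.
{K, L}⁺: KL→HM adds H, M → {H, K, L, M}. Minimal: {L}⁺ = {L}; {K}⁺ = {K} — none reach the full schema.
{L, M}⁺: M→K adds K; KL→HM adds H → {H, K, L, M}. Minimal: {M}⁺ = {K, M}; {L}⁺ = {L} — none reach the full schema.
Any other superkey contains one of these as a subset, so there are no further candidate keys.

KL; LM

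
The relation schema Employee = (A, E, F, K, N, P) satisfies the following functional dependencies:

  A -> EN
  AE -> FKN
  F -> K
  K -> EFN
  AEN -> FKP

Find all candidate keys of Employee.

{A}

Attribute A never appears on the right-hand side of any dependency, so A must belong to every candidate key.
{A}⁺ = {A, E, F, K, N, P}, which is all of the schema, so {A} is the only candidate key.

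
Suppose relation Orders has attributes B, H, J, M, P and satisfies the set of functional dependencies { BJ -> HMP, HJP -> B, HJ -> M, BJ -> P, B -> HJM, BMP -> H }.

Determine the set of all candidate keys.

{B}, {H, J, P}

{B}⁺: B→HJM adds H, J, M; BJ→HMP adds P → {B, H, J, M, P}.
{H, J, P}⁺: HJP→B adds B; HJ→M adds M → {B, H, J, M, P}.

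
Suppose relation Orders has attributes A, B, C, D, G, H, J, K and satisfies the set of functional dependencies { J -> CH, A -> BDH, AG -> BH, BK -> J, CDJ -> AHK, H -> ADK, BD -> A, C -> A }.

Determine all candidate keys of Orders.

Attribute G never appears on the right-hand side of any dependency, so G must belong to every candidate key.
{G}⁺ = {G}, which is not all of the schema, so we must add further attributes.
{A, G}⁺: A→BDH adds B, D, H; H→ADK adds K; BK→J adds J; J→CH adds C → {A, B, C, D, G, H, J, K}. Minimal: {G}⁺ = {G}; {A}⁺ = {A, B, C, D, H, J, K} — none reach the full schema.
{C, G}⁺: C→A adds A; A→BDH adds B, D, H; H→ADK adds K; BK→J adds J → {A, B, C, D, G, H, J, K}. Minimal: {G}⁺ = {G}; {C}⁺ = {A, B, C, D, H, J, K} — none reach the full schema.
{G, H}⁺: H→ADK adds A, D, K; A→BDH adds B; BK→J adds J; J→CH adds C → {A, B, C, D, G, H, J, K}. Minimal: {H}⁺ = {A, B, C, D, H, J, K}; {G}⁺ = {G} — none reach the full schema.
{G, J}⁺: J→CH adds C, H; H→ADK adds A, D, K; A→BDH adds B → {A, B, C, D, G, H, J, K}. Minimal: {J}⁺ = {A, B, C, D, H, J, K}; {G}⁺ = {G} — none reach the full schema.
{B, D, G}⁺: BD→A adds A; A→BDH adds H; H→ADK adds K; BK→J adds J; J→CH adds C → {A, B, C, D, G, H, J, K}. Minimal: {D, G}⁺ = {D, G}; {B, G}⁺ = {B, G}; {B, D}⁺ = {A, B, C, D, H, J, K} — none reach the full schema.
{B, G, K}⁺: BK→J adds J; J→CH adds C, H; H→ADK adds A, D → {A, B, C, D, G, H, J, K}. Minimal: {G, K}⁺ = {G, K}; {B, K}⁺ = {A, B, C, D, H, J, K}; {B, G}⁺ = {B, G} — none reach the full schema.
Any other superkey contains one of these as a subset, so there are no further candidate keys.

(A, G), (C, G), (G, H), (G, J), (B, D, G), (B, G, K)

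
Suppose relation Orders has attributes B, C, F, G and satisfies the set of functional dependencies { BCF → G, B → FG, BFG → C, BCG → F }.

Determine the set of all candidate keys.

Attribute B never appears on the right-hand side of any dependency, so B must belong to every candidate key.
{B}⁺ = {B, C, F, G}, which is all of the schema, so {B} is the only candidate key.

{B}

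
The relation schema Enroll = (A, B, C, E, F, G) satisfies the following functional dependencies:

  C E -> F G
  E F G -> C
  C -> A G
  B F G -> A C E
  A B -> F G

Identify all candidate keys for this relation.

Attribute B never appears on the right-hand side of any dependency, so B must belong to every candidate key.
{B}⁺ = {B}, which is not all of the schema, so we must add further attributes.
{A, B}⁺: AB→FG adds F, G; BFG→ACE adds C, E → {A, B, C, E, F, G}. Minimal: {B}⁺ = {B}; {A}⁺ = {A} — none reach the full schema.
{B, C}⁺: C→AG adds A, G; AB→FG adds F; BFG→ACE adds E → {A, B, C, E, F, G}. Minimal: {C}⁺ = {A, C, G}; {B}⁺ = {B} — none reach the full schema.
{B, F, G}⁺: BFG→ACE adds A, C, E → {A, B, C, E, F, G}. Minimal: {F, G}⁺ = {F, G}; {B, G}⁺ = {B, G}; {B, F}⁺ = {B, F} — none reach the full schema.
Any other superkey contains one of these as a subset, so there are no further candidate keys.

{A, B}, {B, C}, {B, F, G}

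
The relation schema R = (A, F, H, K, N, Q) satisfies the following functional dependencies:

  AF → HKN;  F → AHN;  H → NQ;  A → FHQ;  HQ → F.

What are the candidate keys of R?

{A}, {F}, {H}

{A}⁺: A→FHQ adds F, H, Q; AF→HKN adds K, N → {A, F, H, K, N, Q}.
{F}⁺: F→AHN adds A, H, N; H→NQ adds Q; AF→HKN adds K → {A, F, H, K, N, Q}.
{H}⁺: H→NQ adds N, Q; HQ→F adds F; F→AHN adds A; AF→HKN adds K → {A, F, H, K, N, Q}.
Any other superkey contains one of these as a subset, so there are no further candidate keys.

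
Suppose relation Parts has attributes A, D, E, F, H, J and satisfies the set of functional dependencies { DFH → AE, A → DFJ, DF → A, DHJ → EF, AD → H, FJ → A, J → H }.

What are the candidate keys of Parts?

{A}, {D, F}, {D, J}, {F, J}

{A}⁺: A→DFJ adds D, F, J; AD→H adds H; DFH→AE adds E → {A, D, E, F, H, J}.
{D, F}⁺: DF→A adds A; AD→H adds H; DFH→AE adds E; A→DFJ adds J → {A, D, E, F, H, J}.
{D, J}⁺: J→H adds H; DHJ→EF adds E, F; FJ→A adds A → {A, D, E, F, H, J}.
{F, J}⁺: FJ→A adds A; J→H adds H; A→DFJ adds D; DHJ→EF adds E → {A, D, E, F, H, J}.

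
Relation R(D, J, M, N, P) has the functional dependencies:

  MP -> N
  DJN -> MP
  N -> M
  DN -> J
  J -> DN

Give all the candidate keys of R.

{J}⁺: J→DN adds D, N; DJN→MP adds M, P → {D, J, M, N, P}.
{D, N}⁺: N→M adds M; DN→J adds J; DJN→MP adds P → {D, J, M, N, P}.
{D, M, P}⁺: MP→N adds N; DN→J adds J → {D, J, M, N, P}.

{J}, {D, N}, {D, M, P}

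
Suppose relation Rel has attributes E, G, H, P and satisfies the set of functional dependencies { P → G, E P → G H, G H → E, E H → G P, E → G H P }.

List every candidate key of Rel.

{E}⁺: E→GHP adds G, H, P → {E, G, H, P}.
{G, H}⁺: GH→E adds E; EH→GP adds P → {E, G, H, P}. Minimal: {H}⁺ = {H}; {G}⁺ = {G} — none reach the full schema.
{H, P}⁺: P→G adds G; GH→E adds E → {E, G, H, P}. Minimal: {P}⁺ = {G, P}; {H}⁺ = {H} — none reach the full schema.

{E}, {G, H}, {H, P}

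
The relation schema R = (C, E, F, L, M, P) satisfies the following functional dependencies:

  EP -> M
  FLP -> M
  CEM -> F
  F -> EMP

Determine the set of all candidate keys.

CFL; CELM; CELP

Attributes C, L never appear on any right-hand side, so every candidate key must contain {C, L}.
{C, L}⁺ = {C, L}, which is not all of the schema, so we must add further attributes.
{C, F, L}⁺: F→EMP adds E, M, P → {C, E, F, L, M, P}. Minimal: {F, L}⁺ = {E, F, L, M, P}; {C, L}⁺ = {C, L}; {C, F}⁺ = {C, E, F, M, P} — none reach the full schema.
{C, E, L, M}⁺: CEM→F adds F; F→EMP adds P → {C, E, F, L, M, P}. Minimal: {E, L, M}⁺ = {E, L, M}; {C, L, M}⁺ = {C, L, M}; {C, E, M}⁺ = {C, E, F, M, P}; … — none reach the full schema.
{C, E, L, P}⁺: EP→M adds M; CEM→F adds F → {C, E, F, L, M, P}. Minimal: {E, L, P}⁺ = {E, L, M, P}; {C, L, P}⁺ = {C, L, P}; {C, E, P}⁺ = {C, E, F, M, P}; … — none reach the full schema.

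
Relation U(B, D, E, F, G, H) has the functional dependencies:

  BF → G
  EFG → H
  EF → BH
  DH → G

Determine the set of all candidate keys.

{D, E, F}⁺: EF→BH adds B, H; DH→G adds G → {B, D, E, F, G, H}.

DEF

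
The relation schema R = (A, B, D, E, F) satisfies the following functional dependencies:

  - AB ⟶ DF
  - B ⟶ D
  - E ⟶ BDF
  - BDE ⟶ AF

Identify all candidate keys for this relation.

(E)

Attribute E never appears on the right-hand side of any dependency, so E must belong to every candidate key.
{E}⁺ = {A, B, D, E, F}, which is all of the schema, so {E} is the only candidate key.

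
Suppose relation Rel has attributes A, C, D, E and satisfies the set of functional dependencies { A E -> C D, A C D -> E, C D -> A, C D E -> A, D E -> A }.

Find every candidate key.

{A, E}⁺: AE→CD adds C, D → {A, C, D, E}.
{C, D}⁺: CD→A adds A; ACD→E adds E → {A, C, D, E}.
{D, E}⁺: DE→A adds A; AE→CD adds C → {A, C, D, E}.
Any other superkey contains one of these as a subset, so there are no further candidate keys.

{A, E}, {C, D}, {D, E}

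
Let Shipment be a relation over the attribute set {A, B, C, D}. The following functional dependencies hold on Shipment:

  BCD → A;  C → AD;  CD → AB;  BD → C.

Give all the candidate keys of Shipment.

{C}⁺: C→AD adds A, D; CD→AB adds B → {A, B, C, D}.
{B, D}⁺: BD→C adds C; BCD→A adds A → {A, B, C, D}.
Any other superkey contains one of these as a subset, so there are no further candidate keys.

{C}, {B, D}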